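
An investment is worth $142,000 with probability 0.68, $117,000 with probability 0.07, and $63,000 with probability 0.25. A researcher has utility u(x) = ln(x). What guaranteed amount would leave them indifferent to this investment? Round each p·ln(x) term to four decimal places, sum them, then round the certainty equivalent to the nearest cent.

E[u] = 0.68·ln(142000) + 0.07·ln(117000) + 0.25·ln(63000) = 8.0672 + 0.8169 + 2.7627 = 11.6468
CE = e^11.6468 ≈ 114324.94

$114,324.94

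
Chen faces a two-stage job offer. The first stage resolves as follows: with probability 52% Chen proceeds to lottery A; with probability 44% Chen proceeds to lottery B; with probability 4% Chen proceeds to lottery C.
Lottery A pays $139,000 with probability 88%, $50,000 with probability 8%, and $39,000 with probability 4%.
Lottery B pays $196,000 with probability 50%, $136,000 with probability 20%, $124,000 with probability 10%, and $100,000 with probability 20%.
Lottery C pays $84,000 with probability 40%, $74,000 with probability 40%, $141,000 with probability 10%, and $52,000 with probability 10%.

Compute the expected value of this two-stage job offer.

EV(A) = 0.88 × 139000 + 0.08 × 50000 + 0.04 × 39000 = 122320 + 4000 + 1560 = 127880
EV(B) = 0.5 × 196000 + 0.2 × 136000 + 0.1 × 124000 + 0.2 × 100000 = 98000 + 27200 + 12400 + 20000 = 157600
EV(C) = 0.4 × 84000 + 0.4 × 74000 + 0.1 × 141000 + 0.1 × 52000 = 33600 + 29600 + 14100 + 5200 = 82500
Overall = 0.52 × 127880 + 0.44 × 157600 + 0.04 × 82500 = 66497.6 + 69344 + 3300 = 139141.6

$139,141.60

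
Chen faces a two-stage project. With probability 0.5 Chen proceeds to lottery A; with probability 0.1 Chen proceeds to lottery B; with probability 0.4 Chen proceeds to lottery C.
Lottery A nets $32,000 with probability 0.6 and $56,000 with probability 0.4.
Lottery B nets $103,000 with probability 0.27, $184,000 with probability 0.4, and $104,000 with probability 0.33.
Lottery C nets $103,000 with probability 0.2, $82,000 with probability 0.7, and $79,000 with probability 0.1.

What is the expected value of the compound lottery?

$68,733

EV(A) = 0.6 × 32000 + 0.4 × 56000 = 19200 + 22400 = 41600
EV(B) = 0.27 × 103000 + 0.4 × 184000 + 0.33 × 104000 = 27810 + 73600 + 34320 = 135730
EV(C) = 0.2 × 103000 + 0.7 × 82000 + 0.1 × 79000 = 20600 + 57400 + 7900 = 85900
Overall = 0.5 × 41600 + 0.1 × 135730 + 0.4 × 85900 = 20800 + 13573 + 34360 = 68733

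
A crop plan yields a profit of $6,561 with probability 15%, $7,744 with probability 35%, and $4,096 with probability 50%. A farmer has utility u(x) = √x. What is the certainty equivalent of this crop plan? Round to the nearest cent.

$5,617.50

E[u] = 0.15·√6561 + 0.35·√7744 + 0.5·√4096 = 0.15·81 + 0.35·88 + 0.5·64 = 74.95
CE = (74.95)² = 5617.5025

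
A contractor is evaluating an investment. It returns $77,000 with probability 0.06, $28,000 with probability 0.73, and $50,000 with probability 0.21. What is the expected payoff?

EV = 0.06 × 77000 + 0.73 × 28000 + 0.21 × 50000 = 4620 + 20440 + 10500 = 35560

$35,560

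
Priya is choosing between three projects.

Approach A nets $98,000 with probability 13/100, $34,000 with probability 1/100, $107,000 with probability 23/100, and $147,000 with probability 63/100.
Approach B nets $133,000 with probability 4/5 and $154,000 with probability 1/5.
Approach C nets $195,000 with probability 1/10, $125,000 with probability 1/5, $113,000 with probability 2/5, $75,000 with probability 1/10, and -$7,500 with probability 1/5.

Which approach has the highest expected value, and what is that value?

Approach B ($137,200)

Approach A = 13/100 × 98000 + 1/100 × 34000 + 23/100 × 107000 + 63/100 × 147000 = 12740 + 340 + 24610 + 92610 = 130300
Approach B = 4/5 × 133000 + 1/5 × 154000 = 106400 + 30800 = 137200
Approach C = 1/10 × 195000 + 1/5 × 125000 + 2/5 × 113000 + 1/10 × 75000 + 1/5 × (-7500) = 19500 + 25000 + 45200 + 7500 − 1500 = 95700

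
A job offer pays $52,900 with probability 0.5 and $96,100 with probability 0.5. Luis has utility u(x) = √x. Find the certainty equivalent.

E[u] = 0.5·√52900 + 0.5·√96100 = 0.5·230 + 0.5·310 = 270
CE = (270)² = 72900

$72,900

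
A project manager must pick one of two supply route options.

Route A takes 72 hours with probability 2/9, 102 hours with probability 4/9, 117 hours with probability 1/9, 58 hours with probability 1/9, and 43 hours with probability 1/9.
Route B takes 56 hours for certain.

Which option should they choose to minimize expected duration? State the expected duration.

Route A = 2/9 × 72 + 4/9 × 102 + 1/9 × 117 + 1/9 × 58 + 1/9 × 43 = 16 + 45.3333 + 13 + 6.4444 + 4.7778 = 85.5556
Route B: 56 (certain)

Route B (56 hours)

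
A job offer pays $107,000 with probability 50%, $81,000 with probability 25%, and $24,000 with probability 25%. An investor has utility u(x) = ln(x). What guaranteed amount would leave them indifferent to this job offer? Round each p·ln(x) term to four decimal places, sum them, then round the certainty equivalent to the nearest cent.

$68,692.82

E[u] = 0.5·ln(107000) + 0.25·ln(81000) + 0.25·ln(24000) = 5.7903 + 2.8256 + 2.5215 = 11.1374
CE = e^11.1374 ≈ 68692.82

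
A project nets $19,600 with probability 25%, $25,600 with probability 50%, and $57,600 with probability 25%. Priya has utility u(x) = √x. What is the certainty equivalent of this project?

$30,625

E[u] = 0.25·√19600 + 0.5·√25600 + 0.25·√57600 = 0.25·140 + 0.5·160 + 0.25·240 = 175
CE = (175)² = 30625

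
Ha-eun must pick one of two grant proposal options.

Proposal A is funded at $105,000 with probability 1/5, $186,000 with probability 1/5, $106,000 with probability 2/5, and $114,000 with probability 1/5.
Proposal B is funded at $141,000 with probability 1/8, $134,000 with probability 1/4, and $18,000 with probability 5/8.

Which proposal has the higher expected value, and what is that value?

Proposal A ($123,400)

Proposal A = 1/5 × 105000 + 1/5 × 186000 + 2/5 × 106000 + 1/5 × 114000 = 21000 + 37200 + 42400 + 22800 = 123400
Proposal B = 1/8 × 141000 + 1/4 × 134000 + 5/8 × 18000 = 17625 + 33500 + 11250 = 62375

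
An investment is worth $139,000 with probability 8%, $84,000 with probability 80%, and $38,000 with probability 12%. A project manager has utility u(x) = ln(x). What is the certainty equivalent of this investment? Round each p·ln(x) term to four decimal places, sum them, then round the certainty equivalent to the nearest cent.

$79,514.92

E[u] = 0.08·ln(139000) + 0.8·ln(84000) + 0.12·ln(38000) = 0.9474 + 9.0709 + 1.2654 = 11.2837
CE = e^11.2837 ≈ 79514.92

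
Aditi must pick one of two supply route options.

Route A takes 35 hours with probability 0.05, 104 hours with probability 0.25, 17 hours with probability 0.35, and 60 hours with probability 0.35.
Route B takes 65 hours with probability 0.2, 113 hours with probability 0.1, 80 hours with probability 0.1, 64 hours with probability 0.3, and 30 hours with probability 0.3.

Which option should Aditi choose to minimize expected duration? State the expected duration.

Route A (54.7 hours)

Route A = 0.05 × 35 + 0.25 × 104 + 0.35 × 17 + 0.35 × 60 = 1.75 + 26 + 5.95 + 21 = 54.7
Route B = 0.2 × 65 + 0.1 × 113 + 0.1 × 80 + 0.3 × 64 + 0.3 × 30 = 13 + 11.3 + 8 + 19.2 + 9 = 60.5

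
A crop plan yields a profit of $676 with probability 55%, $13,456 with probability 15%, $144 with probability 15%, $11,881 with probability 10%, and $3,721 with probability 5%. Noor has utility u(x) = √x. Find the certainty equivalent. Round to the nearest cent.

E[u] = 0.55·√676 + 0.15·√13456 + 0.15·√144 + 0.1·√11881 + 0.05·√3721 = 0.55·26 + 0.15·116 + 0.15·12 + 0.1·109 + 0.05·61 = 47.45
CE = (47.45)² = 2251.5025

$2,251.50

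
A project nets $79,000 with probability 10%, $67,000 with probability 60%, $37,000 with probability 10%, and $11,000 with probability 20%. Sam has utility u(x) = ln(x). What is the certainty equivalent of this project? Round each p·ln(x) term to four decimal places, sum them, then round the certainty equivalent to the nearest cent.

$44,721.07

E[u] = 0.1·ln(79000) + 0.6·ln(67000) + 0.1·ln(37000) + 0.2·ln(11000) = 1.1277 + 6.6675 + 1.0519 + 1.8611 = 10.7082
CE = e^10.7082 ≈ 44721.07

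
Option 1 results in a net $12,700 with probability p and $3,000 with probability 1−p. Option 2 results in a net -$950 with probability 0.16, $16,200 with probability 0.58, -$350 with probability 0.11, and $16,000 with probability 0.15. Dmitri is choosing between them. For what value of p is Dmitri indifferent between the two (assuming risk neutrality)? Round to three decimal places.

EV(Option 2) = 0.16 × (-950) + 0.58 × 16200 + 0.11 × (-350) + 0.15 × 16000 = -152 + 9396 − 38.5 + 2400 = 11605.5
p·12700 + (1−p)·3000 = 11605.5
9700p + 3000 = 11605.5
p = (11605.5 − 3000) / 9700

p = 0.887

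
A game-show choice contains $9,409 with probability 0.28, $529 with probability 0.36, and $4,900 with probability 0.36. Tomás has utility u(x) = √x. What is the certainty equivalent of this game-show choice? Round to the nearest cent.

E[u] = 0.28·√9409 + 0.36·√529 + 0.36·√4900 = 0.28·97 + 0.36·23 + 0.36·70 = 60.64
CE = (60.64)² = 3677.2096

$3,677.21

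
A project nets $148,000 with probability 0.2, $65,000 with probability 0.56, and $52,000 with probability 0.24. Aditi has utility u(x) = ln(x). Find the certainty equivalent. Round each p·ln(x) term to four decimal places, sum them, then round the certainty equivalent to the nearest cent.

$72,634.84

E[u] = 0.2·ln(148000) + 0.56·ln(65000) + 0.24·ln(52000) = 2.3810 + 6.2060 + 2.6062 = 11.1932
CE = e^11.1932 ≈ 72634.84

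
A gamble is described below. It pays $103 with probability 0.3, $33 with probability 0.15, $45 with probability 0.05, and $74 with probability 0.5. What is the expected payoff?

EV = 0.3 × 103 + 0.15 × 33 + 0.05 × 45 + 0.5 × 74 = 30.9 + 4.95 + 2.25 + 37 = 75.1

$75.10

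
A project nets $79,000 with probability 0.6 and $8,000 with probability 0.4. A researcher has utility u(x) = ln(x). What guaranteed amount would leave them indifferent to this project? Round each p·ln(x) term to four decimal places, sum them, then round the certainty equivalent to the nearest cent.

$31,609.09

E[u] = 0.6·ln(79000) + 0.4·ln(8000) = 6.7663 + 3.5949 = 10.3612
CE = e^10.3612 ≈ 31609.09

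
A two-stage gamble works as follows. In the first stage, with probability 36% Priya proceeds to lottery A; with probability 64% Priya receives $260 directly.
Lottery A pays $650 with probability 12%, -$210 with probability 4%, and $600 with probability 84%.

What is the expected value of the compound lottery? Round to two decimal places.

$372.90

EV(A) = 0.12 × 650 + 0.04 × (-210) + 0.84 × 600 = 78 − 8.4 + 504 = 573.6
Branch B: 260 (certain)
Overall = 0.36 × 573.6 + 0.64 × 260 = 206.496 + 166.4 = 372.896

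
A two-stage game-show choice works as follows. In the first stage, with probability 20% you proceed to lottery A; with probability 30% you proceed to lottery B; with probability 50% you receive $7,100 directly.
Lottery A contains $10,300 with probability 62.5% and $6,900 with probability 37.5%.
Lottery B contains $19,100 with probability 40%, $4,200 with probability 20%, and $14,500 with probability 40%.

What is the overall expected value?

EV(A) = 0.625 × 10300 + 0.375 × 6900 = 6437.5 + 2587.5 = 9025
EV(B) = 0.4 × 19100 + 0.2 × 4200 + 0.4 × 14500 = 7640 + 840 + 5800 = 14280
Branch C: 7100 (certain)
Overall = 0.2 × 9025 + 0.3 × 14280 + 0.5 × 7100 = 1805 + 4284 + 3550 = 9639

$9,639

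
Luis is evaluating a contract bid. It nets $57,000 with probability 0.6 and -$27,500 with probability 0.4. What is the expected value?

$23,200

EV = 0.6 × 57000 + 0.4 × (-27500) = 34200 − 11000 = 23200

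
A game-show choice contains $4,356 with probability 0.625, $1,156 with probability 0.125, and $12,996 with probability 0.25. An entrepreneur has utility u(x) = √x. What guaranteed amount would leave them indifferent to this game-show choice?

$5,476

E[u] = 0.625·√4356 + 0.125·√1156 + 0.25·√12996 = 0.625·66 + 0.125·34 + 0.25·114 = 74
CE = (74)² = 5476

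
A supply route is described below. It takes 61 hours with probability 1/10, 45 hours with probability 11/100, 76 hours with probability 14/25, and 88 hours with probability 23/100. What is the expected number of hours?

EV = 1/10 × 61 + 11/100 × 45 + 14/25 × 76 + 23/100 × 88 = 6.1 + 4.95 + 42.56 + 20.24 = 73.85

73.85 hours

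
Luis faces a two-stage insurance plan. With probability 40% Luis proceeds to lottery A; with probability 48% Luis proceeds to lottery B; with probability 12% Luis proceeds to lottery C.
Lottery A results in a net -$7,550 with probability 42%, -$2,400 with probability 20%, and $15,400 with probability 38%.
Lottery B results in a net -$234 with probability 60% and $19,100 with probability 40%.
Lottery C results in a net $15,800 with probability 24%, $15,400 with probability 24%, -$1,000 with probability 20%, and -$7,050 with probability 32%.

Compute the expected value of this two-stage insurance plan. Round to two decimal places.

$5,084.05

EV(A) = 0.42 × (-7550) + 0.2 × (-2400) + 0.38 × 15400 = -3171 − 480 + 5852 = 2201
EV(B) = 0.6 × (-234) + 0.4 × 19100 = -140.4 + 7640 = 7499.6
EV(C) = 0.24 × 15800 + 0.24 × 15400 + 0.2 × (-1000) + 0.32 × (-7050) = 3792 + 3696 − 200 − 2256 = 5032
Overall = 0.4 × 2201 + 0.48 × 7499.6 + 0.12 × 5032 = 880.4 + 3599.808 + 603.84 = 5084.048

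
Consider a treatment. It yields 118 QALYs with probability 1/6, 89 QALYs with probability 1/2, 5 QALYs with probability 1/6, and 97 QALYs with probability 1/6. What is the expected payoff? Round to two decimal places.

EV = 1/6 × 118 + 1/2 × 89 + 1/6 × 5 + 1/6 × 97 = 19.6667 + 44.5 + 0.8333 + 16.1667 = 81.1667

81.17 QALYs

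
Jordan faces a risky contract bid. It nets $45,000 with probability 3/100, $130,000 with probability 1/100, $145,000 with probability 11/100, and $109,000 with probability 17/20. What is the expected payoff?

EV = 3/100 × 45000 + 1/100 × 130000 + 11/100 × 145000 + 17/20 × 109000 = 1350 + 1300 + 15950 + 92650 = 111250

$111,250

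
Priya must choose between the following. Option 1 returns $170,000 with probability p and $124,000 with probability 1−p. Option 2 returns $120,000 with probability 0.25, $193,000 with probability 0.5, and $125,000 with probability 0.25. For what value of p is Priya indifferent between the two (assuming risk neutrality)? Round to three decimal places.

p = 0.734

EV(Option 2) = 0.25 × 120000 + 0.5 × 193000 + 0.25 × 125000 = 30000 + 96500 + 31250 = 157750
p·170000 + (1−p)·124000 = 157750
46000p + 124000 = 157750
p = (157750 − 124000) / 46000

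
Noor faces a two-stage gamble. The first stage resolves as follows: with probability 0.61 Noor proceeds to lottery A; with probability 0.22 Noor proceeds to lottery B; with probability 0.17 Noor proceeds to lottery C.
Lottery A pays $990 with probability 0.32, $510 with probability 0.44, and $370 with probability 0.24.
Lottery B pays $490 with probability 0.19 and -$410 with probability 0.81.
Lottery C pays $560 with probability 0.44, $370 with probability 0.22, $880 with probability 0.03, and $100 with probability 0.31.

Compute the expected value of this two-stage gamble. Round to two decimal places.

$397.20

EV(A) = 0.32 × 990 + 0.44 × 510 + 0.24 × 370 = 316.8 + 224.4 + 88.8 = 630
EV(B) = 0.19 × 490 + 0.81 × (-410) = 93.1 − 332.1 = -239
EV(C) = 0.44 × 560 + 0.22 × 370 + 0.03 × 880 + 0.31 × 100 = 246.4 + 81.4 + 26.4 + 31 = 385.2
Overall = 0.61 × 630 + 0.22 × (-239) + 0.17 × 385.2 = 384.3 − 52.58 + 65.484 = 397.204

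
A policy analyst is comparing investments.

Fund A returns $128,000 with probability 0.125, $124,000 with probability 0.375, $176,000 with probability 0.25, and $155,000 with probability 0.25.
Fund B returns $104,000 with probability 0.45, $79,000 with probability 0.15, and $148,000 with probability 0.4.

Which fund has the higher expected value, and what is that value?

Fund A = 0.125 × 128000 + 0.375 × 124000 + 0.25 × 176000 + 0.25 × 155000 = 16000 + 46500 + 44000 + 38750 = 145250
Fund B = 0.45 × 104000 + 0.15 × 79000 + 0.4 × 148000 = 46800 + 11850 + 59200 = 117850

Fund A ($145,250)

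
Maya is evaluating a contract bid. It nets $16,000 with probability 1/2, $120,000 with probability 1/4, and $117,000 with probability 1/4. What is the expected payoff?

$67,250

EV = 1/2 × 16000 + 1/4 × 120000 + 1/4 × 117000 = 8000 + 30000 + 29250 = 67250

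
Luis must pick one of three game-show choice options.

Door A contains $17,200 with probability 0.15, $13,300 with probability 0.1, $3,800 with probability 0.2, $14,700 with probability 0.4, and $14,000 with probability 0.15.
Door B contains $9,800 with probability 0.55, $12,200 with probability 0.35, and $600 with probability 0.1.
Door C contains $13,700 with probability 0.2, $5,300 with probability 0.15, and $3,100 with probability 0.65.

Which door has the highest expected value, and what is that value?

Door A = 0.15 × 17200 + 0.1 × 13300 + 0.2 × 3800 + 0.4 × 14700 + 0.15 × 14000 = 2580 + 1330 + 760 + 5880 + 2100 = 12650
Door B = 0.55 × 9800 + 0.35 × 12200 + 0.1 × 600 = 5390 + 4270 + 60 = 9720
Door C = 0.2 × 13700 + 0.15 × 5300 + 0.65 × 3100 = 2740 + 795 + 2015 = 5550

Door A ($12,650)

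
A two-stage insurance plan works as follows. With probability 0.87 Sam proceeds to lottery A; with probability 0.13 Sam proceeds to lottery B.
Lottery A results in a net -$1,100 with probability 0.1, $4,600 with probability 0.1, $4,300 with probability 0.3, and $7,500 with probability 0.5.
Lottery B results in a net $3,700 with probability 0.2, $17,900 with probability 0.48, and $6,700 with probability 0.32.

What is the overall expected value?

$6,181.18

EV(A) = 0.1 × (-1100) + 0.1 × 4600 + 0.3 × 4300 + 0.5 × 7500 = -110 + 460 + 1290 + 3750 = 5390
EV(B) = 0.2 × 3700 + 0.48 × 17900 + 0.32 × 6700 = 740 + 8592 + 2144 = 11476
Overall = 0.87 × 5390 + 0.13 × 11476 = 4689.3 + 1491.88 = 6181.18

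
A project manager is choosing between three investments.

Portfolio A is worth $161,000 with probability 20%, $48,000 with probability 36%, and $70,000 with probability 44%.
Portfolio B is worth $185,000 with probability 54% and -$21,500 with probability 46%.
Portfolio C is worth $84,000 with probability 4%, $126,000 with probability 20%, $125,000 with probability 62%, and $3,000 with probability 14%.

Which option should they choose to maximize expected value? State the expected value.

Portfolio C ($106,480)

Portfolio A = 0.2 × 161000 + 0.36 × 48000 + 0.44 × 70000 = 32200 + 17280 + 30800 = 80280
Portfolio B = 0.54 × 185000 + 0.46 × (-21500) = 99900 − 9890 = 90010
Portfolio C = 0.04 × 84000 + 0.2 × 126000 + 0.62 × 125000 + 0.14 × 3000 = 3360 + 25200 + 77500 + 420 = 106480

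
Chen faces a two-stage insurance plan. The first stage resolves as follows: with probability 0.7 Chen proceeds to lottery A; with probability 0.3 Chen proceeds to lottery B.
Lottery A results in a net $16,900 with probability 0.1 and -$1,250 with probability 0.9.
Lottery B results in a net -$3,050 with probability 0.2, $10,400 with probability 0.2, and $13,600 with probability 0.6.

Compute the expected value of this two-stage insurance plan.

$3,284.50

EV(A) = 0.1 × 16900 + 0.9 × (-1250) = 1690 − 1125 = 565
EV(B) = 0.2 × (-3050) + 0.2 × 10400 + 0.6 × 13600 = -610 + 2080 + 8160 = 9630
Overall = 0.7 × 565 + 0.3 × 9630 = 395.5 + 2889 = 3284.5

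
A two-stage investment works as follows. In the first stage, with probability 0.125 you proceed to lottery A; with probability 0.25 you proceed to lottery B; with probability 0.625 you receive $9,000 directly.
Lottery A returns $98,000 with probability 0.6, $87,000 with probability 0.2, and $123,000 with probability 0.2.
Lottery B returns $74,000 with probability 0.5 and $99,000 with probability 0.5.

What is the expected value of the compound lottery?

EV(A) = 0.6 × 98000 + 0.2 × 87000 + 0.2 × 123000 = 58800 + 17400 + 24600 = 100800
EV(B) = 0.5 × 74000 + 0.5 × 99000 = 37000 + 49500 = 86500
Branch C: 9000 (certain)
Overall = 0.125 × 100800 + 0.25 × 86500 + 0.625 × 9000 = 12600 + 21625 + 5625 = 39850

$39,850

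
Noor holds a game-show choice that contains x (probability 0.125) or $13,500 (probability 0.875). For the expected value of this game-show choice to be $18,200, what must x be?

0.125·x + 0.875·13500 = 18200
0.125·x = 18200 − 11812.5 = 6387.5
x = 6387.5 / 0.125 = 51100

x = $51,100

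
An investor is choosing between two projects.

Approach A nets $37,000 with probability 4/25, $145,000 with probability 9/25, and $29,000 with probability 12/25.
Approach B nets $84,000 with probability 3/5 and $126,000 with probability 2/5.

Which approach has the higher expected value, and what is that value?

Approach A = 4/25 × 37000 + 9/25 × 145000 + 12/25 × 29000 = 5920 + 52200 + 13920 = 72040
Approach B = 3/5 × 84000 + 2/5 × 126000 = 50400 + 50400 = 100800

Approach B ($100,800)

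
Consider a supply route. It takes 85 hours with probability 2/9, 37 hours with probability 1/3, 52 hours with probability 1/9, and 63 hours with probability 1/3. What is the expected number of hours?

EV = 2/9 × 85 + 1/3 × 37 + 1/9 × 52 + 1/3 × 63 = 18.8889 + 12.3333 + 5.7778 + 21 = 58

58 hours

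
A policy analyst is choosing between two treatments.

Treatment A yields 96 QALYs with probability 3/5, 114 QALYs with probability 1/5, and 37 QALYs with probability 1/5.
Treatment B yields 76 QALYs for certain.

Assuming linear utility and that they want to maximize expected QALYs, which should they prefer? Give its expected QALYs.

Treatment A = 3/5 × 96 + 1/5 × 114 + 1/5 × 37 = 57.6 + 22.8 + 7.4 = 87.8
Treatment B: 76 (certain)

Treatment A (87.8 QALYs)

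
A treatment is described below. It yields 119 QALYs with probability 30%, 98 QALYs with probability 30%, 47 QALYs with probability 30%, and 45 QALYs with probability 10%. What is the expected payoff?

83.7 QALYs

EV = 0.3 × 119 + 0.3 × 98 + 0.3 × 47 + 0.1 × 45 = 35.7 + 29.4 + 14.1 + 4.5 = 83.7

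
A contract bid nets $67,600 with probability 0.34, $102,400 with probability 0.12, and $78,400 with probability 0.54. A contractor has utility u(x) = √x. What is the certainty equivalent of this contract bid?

E[u] = 0.34·√67600 + 0.12·√102400 + 0.54·√78400 = 0.34·260 + 0.12·320 + 0.54·280 = 278
CE = (278)² = 77284

$77,284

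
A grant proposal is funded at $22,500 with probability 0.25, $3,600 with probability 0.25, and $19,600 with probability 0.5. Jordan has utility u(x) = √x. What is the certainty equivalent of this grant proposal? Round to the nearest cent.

E[u] = 0.25·√22500 + 0.25·√3600 + 0.5·√19600 = 0.25·150 + 0.25·60 + 0.5·140 = 122.5
CE = (122.5)² = 15006.25

$15,006.25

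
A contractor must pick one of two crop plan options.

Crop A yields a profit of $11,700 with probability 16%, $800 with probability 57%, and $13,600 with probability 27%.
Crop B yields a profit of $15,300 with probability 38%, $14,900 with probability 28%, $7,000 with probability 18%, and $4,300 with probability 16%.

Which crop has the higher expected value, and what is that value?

Crop B ($11,934)

Crop A = 0.16 × 11700 + 0.57 × 800 + 0.27 × 13600 = 1872 + 456 + 3672 = 6000
Crop B = 0.38 × 15300 + 0.28 × 14900 + 0.18 × 7000 + 0.16 × 4300 = 5814 + 4172 + 1260 + 688 = 11934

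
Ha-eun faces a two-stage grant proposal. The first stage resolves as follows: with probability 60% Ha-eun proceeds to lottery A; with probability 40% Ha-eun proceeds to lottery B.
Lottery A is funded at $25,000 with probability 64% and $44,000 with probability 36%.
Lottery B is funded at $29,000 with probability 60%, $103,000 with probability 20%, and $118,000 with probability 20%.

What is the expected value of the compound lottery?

EV(A) = 0.64 × 25000 + 0.36 × 44000 = 16000 + 15840 = 31840
EV(B) = 0.6 × 29000 + 0.2 × 103000 + 0.2 × 118000 = 17400 + 20600 + 23600 = 61600
Overall = 0.6 × 31840 + 0.4 × 61600 = 19104 + 24640 = 43744

$43,744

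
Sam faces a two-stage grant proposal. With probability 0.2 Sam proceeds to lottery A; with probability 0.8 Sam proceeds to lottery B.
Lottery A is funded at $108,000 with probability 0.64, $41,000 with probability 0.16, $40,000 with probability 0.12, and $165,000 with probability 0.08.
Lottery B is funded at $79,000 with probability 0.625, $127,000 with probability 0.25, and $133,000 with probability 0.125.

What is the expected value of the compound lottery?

EV(A) = 0.64 × 108000 + 0.16 × 41000 + 0.12 × 40000 + 0.08 × 165000 = 69120 + 6560 + 4800 + 13200 = 93680
EV(B) = 0.625 × 79000 + 0.25 × 127000 + 0.125 × 133000 = 49375 + 31750 + 16625 = 97750
Overall = 0.2 × 93680 + 0.8 × 97750 = 18736 + 78200 = 96936

$96,936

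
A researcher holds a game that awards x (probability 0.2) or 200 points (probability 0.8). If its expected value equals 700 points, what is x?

x = 2,700 points

0.2·x + 0.8·200 = 700
0.2·x = 700 − 160 = 540
x = 540 / 0.2 = 2700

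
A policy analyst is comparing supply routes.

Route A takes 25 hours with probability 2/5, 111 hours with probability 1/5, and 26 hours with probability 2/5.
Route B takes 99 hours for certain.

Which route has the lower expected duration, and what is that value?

Route A = 2/5 × 25 + 1/5 × 111 + 2/5 × 26 = 10 + 22.2 + 10.4 = 42.6
Route B: 99 (certain)

Route A (42.6 hours)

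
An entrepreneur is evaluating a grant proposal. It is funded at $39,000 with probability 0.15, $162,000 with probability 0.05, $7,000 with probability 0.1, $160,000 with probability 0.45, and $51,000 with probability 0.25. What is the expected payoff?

$99,400

EV = 0.15 × 39000 + 0.05 × 162000 + 0.1 × 7000 + 0.45 × 160000 + 0.25 × 51000 = 5850 + 8100 + 700 + 72000 + 12750 = 99400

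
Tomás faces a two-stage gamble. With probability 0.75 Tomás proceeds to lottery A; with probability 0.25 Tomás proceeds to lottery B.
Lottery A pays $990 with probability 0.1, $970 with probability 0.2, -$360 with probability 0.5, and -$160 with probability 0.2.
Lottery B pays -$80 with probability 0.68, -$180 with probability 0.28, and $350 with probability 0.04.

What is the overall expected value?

EV(A) = 0.1 × 990 + 0.2 × 970 + 0.5 × (-360) + 0.2 × (-160) = 99 + 194 − 180 − 32 = 81
EV(B) = 0.68 × (-80) + 0.28 × (-180) + 0.04 × 350 = -54.4 − 50.4 + 14 = -90.8
Overall = 0.75 × 81 + 0.25 × (-90.8) = 60.75 − 22.7 = 38.05

$38.05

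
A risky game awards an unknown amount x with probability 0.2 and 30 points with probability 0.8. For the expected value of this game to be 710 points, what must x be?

0.2·x + 0.8·30 = 710
0.2·x = 710 − 24 = 686
x = 686 / 0.2 = 3430

x = 3,430 points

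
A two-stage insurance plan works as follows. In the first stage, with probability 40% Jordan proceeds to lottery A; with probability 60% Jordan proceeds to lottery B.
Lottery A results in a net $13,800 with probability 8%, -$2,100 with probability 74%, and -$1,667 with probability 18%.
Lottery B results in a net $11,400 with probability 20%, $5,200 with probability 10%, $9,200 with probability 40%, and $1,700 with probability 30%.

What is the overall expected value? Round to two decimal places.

$3,893.98

EV(A) = 0.08 × 13800 + 0.74 × (-2100) + 0.18 × (-1667) = 1104 − 1554 − 300.06 = -750.06
EV(B) = 0.2 × 11400 + 0.1 × 5200 + 0.4 × 9200 + 0.3 × 1700 = 2280 + 520 + 3680 + 510 = 6990
Overall = 0.4 × (-750.06) + 0.6 × 6990 = -300.024 + 4194 = 3893.976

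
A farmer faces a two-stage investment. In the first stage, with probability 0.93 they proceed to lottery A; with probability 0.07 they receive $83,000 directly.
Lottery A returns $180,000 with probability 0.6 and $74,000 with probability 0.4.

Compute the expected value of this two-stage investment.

EV(A) = 0.6 × 180000 + 0.4 × 74000 = 108000 + 29600 = 137600
Branch B: 83000 (certain)
Overall = 0.93 × 137600 + 0.07 × 83000 = 127968 + 5810 = 133778

$133,778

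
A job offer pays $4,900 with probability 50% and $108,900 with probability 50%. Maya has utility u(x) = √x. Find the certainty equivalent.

$40,000

E[u] = 0.5·√4900 + 0.5·√108900 = 0.5·70 + 0.5·330 = 200
CE = (200)² = 40000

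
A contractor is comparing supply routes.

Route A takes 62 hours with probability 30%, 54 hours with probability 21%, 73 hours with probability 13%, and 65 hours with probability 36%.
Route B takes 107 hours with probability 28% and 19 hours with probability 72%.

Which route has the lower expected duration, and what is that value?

Route B (43.64 hours)

Route A = 0.3 × 62 + 0.21 × 54 + 0.13 × 73 + 0.36 × 65 = 18.6 + 11.34 + 9.49 + 23.4 = 62.83
Route B = 0.28 × 107 + 0.72 × 19 = 29.96 + 13.68 = 43.64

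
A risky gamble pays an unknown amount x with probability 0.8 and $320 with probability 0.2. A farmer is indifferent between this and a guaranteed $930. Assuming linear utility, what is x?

x = $1,082.50

0.8·x + 0.2·320 = 930
0.8·x = 930 − 64 = 866
x = 866 / 0.8 = 1082.5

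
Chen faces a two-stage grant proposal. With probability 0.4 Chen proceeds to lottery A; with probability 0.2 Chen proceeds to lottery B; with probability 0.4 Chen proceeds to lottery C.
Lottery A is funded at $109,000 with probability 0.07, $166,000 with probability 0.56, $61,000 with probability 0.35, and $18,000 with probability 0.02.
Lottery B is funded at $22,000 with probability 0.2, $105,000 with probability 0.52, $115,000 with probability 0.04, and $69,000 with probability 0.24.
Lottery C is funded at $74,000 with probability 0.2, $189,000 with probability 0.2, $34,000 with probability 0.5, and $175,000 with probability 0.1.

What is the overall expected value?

EV(A) = 0.07 × 109000 + 0.56 × 166000 + 0.35 × 61000 + 0.02 × 18000 = 7630 + 92960 + 21350 + 360 = 122300
EV(B) = 0.2 × 22000 + 0.52 × 105000 + 0.04 × 115000 + 0.24 × 69000 = 4400 + 54600 + 4600 + 16560 = 80160
EV(C) = 0.2 × 74000 + 0.2 × 189000 + 0.5 × 34000 + 0.1 × 175000 = 14800 + 37800 + 17000 + 17500 = 87100
Overall = 0.4 × 122300 + 0.2 × 80160 + 0.4 × 87100 = 48920 + 16032 + 34840 = 99792

$99,792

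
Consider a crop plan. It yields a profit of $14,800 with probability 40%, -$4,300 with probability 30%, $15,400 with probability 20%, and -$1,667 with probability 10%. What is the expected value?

EV = 0.4 × 14800 + 0.3 × (-4300) + 0.2 × 15400 + 0.1 × (-1667) = 5920 − 1290 + 3080 − 166.7 = 7543.3

$7,543.30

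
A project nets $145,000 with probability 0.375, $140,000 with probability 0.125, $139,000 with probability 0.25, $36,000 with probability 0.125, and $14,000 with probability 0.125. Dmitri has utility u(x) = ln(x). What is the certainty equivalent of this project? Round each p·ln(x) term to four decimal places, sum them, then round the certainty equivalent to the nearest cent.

$89,616.97

E[u] = 0.375·ln(145000) + 0.125·ln(140000) + 0.25·ln(139000) + 0.125·ln(36000) + 0.125·ln(14000) = 4.4567 + 1.4812 + 2.9606 + 1.3114 + 1.1934 = 11.4033
CE = e^11.4033 ≈ 89616.97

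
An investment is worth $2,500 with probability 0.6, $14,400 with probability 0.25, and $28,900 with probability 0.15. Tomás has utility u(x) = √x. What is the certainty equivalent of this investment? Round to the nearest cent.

E[u] = 0.6·√2500 + 0.25·√14400 + 0.15·√28900 = 0.6·50 + 0.25·120 + 0.15·170 = 85.5
CE = (85.5)² = 7310.25

$7,310.25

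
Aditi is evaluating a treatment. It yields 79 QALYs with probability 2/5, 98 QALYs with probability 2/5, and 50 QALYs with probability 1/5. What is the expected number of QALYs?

80.8 QALYs

EV = 2/5 × 79 + 2/5 × 98 + 1/5 × 50 = 31.6 + 39.2 + 10 = 80.8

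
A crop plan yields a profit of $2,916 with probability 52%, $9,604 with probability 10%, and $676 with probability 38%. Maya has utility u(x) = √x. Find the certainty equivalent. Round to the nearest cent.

$2,281.02

E[u] = 0.52·√2916 + 0.1·√9604 + 0.38·√676 = 0.52·54 + 0.1·98 + 0.38·26 = 47.76
CE = (47.76)² = 2281.0176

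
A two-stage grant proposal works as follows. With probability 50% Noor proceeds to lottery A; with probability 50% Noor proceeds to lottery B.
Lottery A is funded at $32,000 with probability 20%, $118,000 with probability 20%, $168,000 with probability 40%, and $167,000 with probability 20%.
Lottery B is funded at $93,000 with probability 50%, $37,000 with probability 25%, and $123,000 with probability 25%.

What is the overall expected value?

$108,550

EV(A) = 0.2 × 32000 + 0.2 × 118000 + 0.4 × 168000 + 0.2 × 167000 = 6400 + 23600 + 67200 + 33400 = 130600
EV(B) = 0.5 × 93000 + 0.25 × 37000 + 0.25 × 123000 = 46500 + 9250 + 30750 = 86500
Overall = 0.5 × 130600 + 0.5 × 86500 = 65300 + 43250 = 108550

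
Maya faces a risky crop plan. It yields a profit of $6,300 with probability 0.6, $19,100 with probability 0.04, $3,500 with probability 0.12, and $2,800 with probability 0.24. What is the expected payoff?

EV = 0.6 × 6300 + 0.04 × 19100 + 0.12 × 3500 + 0.24 × 2800 = 3780 + 764 + 420 + 672 = 5636

$5,636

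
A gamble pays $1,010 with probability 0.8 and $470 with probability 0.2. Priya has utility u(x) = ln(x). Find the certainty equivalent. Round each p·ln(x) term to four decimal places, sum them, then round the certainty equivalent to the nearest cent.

$866.71

E[u] = 0.8·ln(1010) + 0.2·ln(470) = 5.5342 + 1.2305 = 6.7647
CE = e^6.7647 ≈ 866.71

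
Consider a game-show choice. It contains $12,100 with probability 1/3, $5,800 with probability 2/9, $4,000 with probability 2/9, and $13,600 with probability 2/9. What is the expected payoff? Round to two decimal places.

EV = 1/3 × 12100 + 2/9 × 5800 + 2/9 × 4000 + 2/9 × 13600 = 4033.3333 + 1288.8889 + 888.8889 + 3022.2222 = 9233.3333

$9,233.33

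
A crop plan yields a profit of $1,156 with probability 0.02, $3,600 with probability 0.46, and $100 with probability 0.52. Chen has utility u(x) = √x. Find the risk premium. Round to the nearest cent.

$610.21

E[u] = 0.02·√1156 + 0.46·√3600 + 0.52·√100 = 0.02·34 + 0.46·60 + 0.52·10 = 33.48
CE = (33.48)² = 1120.9104
Risk premium = EV − CE = 1731.12 − 1120.9104 = 610.2096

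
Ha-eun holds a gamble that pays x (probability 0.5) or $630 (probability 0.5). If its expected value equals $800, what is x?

0.5·x + 0.5·630 = 800
0.5·x = 800 − 315 = 485
x = 485 / 0.5 = 970

x = $970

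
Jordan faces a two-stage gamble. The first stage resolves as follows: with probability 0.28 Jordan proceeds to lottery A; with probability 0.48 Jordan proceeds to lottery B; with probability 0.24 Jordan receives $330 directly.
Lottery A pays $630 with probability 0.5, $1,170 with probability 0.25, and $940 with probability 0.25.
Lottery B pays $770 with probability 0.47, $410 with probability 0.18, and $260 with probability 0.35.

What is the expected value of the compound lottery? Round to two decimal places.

EV(A) = 0.5 × 630 + 0.25 × 1170 + 0.25 × 940 = 315 + 292.5 + 235 = 842.5
EV(B) = 0.47 × 770 + 0.18 × 410 + 0.35 × 260 = 361.9 + 73.8 + 91 = 526.7
Branch C: 330 (certain)
Overall = 0.28 × 842.5 + 0.48 × 526.7 + 0.24 × 330 = 235.9 + 252.816 + 79.2 = 567.916

$567.92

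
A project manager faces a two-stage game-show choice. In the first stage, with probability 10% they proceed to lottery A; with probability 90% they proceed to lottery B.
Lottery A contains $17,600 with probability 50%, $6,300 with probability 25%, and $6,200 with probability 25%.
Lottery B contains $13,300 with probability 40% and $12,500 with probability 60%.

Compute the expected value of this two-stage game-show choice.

EV(A) = 0.5 × 17600 + 0.25 × 6300 + 0.25 × 6200 = 8800 + 1575 + 1550 = 11925
EV(B) = 0.4 × 13300 + 0.6 × 12500 = 5320 + 7500 = 12820
Overall = 0.1 × 11925 + 0.9 × 12820 = 1192.5 + 11538 = 12730.5

$12,730.50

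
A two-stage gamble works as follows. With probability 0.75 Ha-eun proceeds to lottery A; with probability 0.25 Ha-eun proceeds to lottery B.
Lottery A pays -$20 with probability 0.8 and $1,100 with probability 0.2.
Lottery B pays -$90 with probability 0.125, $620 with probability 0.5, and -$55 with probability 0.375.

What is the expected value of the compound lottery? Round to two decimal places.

EV(A) = 0.8 × (-20) + 0.2 × 1100 = -16 + 220 = 204
EV(B) = 0.125 × (-90) + 0.5 × 620 + 0.375 × (-55) = -11.25 + 310 − 20.625 = 278.125
Overall = 0.75 × 204 + 0.25 × 278.125 = 153 + 69.53125 = 222.53125

$222.53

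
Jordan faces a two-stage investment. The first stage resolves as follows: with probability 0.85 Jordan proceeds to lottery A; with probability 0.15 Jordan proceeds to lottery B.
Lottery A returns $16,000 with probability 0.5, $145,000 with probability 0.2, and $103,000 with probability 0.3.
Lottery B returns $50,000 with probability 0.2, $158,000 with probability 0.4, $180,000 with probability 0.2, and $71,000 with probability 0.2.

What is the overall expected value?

EV(A) = 0.5 × 16000 + 0.2 × 145000 + 0.3 × 103000 = 8000 + 29000 + 30900 = 67900
EV(B) = 0.2 × 50000 + 0.4 × 158000 + 0.2 × 180000 + 0.2 × 71000 = 10000 + 63200 + 36000 + 14200 = 123400
Overall = 0.85 × 67900 + 0.15 × 123400 = 57715 + 18510 = 76225

$76,225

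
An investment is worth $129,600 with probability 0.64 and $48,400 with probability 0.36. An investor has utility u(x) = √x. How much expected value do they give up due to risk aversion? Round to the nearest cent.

E[u] = 0.64·√129600 + 0.36·√48400 = 0.64·360 + 0.36·220 = 309.6
CE = (309.6)² = 95852.16
Risk premium = EV − CE = 100368 − 95852.16 = 4515.84

$4,515.84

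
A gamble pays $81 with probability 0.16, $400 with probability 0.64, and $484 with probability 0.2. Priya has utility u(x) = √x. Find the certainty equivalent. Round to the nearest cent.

$347.45

E[u] = 0.16·√81 + 0.64·√400 + 0.2·√484 = 0.16·9 + 0.64·20 + 0.2·22 = 18.64
CE = (18.64)² = 347.4496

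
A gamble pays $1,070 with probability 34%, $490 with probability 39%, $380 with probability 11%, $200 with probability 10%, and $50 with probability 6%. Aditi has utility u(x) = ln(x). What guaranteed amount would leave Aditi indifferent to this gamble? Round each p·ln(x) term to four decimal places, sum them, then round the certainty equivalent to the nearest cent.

E[u] = 0.34·ln(1070) + 0.39·ln(490) + 0.11·ln(380) + 0.1·ln(200) + 0.06·ln(50) = 2.3716 + 2.4158 + 0.6534 + 0.5298 + 0.2347 = 6.2053
CE = e^6.2053 ≈ 495.37

$495.37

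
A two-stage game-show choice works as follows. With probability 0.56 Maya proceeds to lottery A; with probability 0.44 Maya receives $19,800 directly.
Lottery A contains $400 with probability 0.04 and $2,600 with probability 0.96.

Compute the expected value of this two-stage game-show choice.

EV(A) = 0.04 × 400 + 0.96 × 2600 = 16 + 2496 = 2512
Branch B: 19800 (certain)
Overall = 0.56 × 2512 + 0.44 × 19800 = 1406.72 + 8712 = 10118.72

$10,118.72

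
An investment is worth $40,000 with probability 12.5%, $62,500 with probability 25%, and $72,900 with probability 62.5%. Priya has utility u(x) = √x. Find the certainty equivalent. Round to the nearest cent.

$65,664.06

E[u] = 0.125·√40000 + 0.25·√62500 + 0.625·√72900 = 0.125·200 + 0.25·250 + 0.625·270 = 256.25
CE = (256.25)² = 65664.0625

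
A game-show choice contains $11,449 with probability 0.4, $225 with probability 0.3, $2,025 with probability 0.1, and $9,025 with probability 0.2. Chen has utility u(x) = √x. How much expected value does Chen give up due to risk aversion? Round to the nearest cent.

$1,641.96

E[u] = 0.4·√11449 + 0.3·√225 + 0.1·√2025 + 0.2·√9025 = 0.4·107 + 0.3·15 + 0.1·45 + 0.2·95 = 70.8
CE = (70.8)² = 5012.64
Risk premium = EV − CE = 6654.6 − 5012.64 = 1641.96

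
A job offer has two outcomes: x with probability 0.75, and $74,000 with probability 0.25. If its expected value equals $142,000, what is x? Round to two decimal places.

0.75·x + 0.25·74000 = 142000
0.75·x = 142000 − 18500 = 123500
x = 123500 / 0.75 = 164666.6667

x = $164,666.67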